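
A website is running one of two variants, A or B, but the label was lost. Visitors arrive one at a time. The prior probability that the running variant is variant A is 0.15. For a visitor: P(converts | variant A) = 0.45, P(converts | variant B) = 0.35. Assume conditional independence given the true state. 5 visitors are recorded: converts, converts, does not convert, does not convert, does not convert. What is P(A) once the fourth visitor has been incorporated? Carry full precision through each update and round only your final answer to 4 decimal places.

After 'converts': P(A) = 0.45·0.1500 / (0.45·0.1500 + 0.35·0.8500) ≈ 0.1849
After 'converts': P(A) = 0.45·0.1849 / (0.45·0.1849 + 0.35·0.8151) ≈ 0.2258
After 'does not convert': P(A) = 0.55·0.2258 / (0.55·0.2258 + 0.65·0.7742) ≈ 0.1980
After 'does not convert': P(A) = 0.55·0.1980 / (0.55·0.1980 + 0.65·0.8020) ≈ 0.1728

0.1728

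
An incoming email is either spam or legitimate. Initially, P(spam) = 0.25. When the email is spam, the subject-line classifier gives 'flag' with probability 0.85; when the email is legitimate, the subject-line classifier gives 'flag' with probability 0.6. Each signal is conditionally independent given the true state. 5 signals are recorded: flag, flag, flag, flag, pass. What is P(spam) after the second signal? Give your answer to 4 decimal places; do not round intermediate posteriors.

0.4008

After 'flag': P(spam) = 0.85·0.2500 / (0.85·0.2500 + 0.6·0.7500) ≈ 0.3208
After 'flag': P(spam) = 0.85·0.3208 / (0.85·0.3208 + 0.6·0.6792) ≈ 0.4008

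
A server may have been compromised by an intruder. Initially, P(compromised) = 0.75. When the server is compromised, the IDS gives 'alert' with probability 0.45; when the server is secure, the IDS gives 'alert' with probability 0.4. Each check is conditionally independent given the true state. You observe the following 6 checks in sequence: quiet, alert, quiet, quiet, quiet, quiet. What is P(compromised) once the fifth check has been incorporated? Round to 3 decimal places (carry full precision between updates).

0.704

Apply Bayes' rule sequentially, carrying P(compromised) forward.
After 'quiet': P(compromised) = 0.55·0.7500 / (0.55·0.7500 + 0.6·0.2500) ≈ 0.7333
After 'alert': P(compromised) = 0.45·0.7333 / (0.45·0.7333 + 0.4·0.2667) ≈ 0.7557
After 'quiet': P(compromised) = 0.55·0.7557 / (0.55·0.7557 + 0.6·0.2443) ≈ 0.7393
After 'quiet': P(compromised) = 0.55·0.7393 / (0.55·0.7393 + 0.6·0.2607) ≈ 0.7222
After 'quiet': P(compromised) = 0.55·0.7222 / (0.55·0.7222 + 0.6·0.2778) ≈ 0.7044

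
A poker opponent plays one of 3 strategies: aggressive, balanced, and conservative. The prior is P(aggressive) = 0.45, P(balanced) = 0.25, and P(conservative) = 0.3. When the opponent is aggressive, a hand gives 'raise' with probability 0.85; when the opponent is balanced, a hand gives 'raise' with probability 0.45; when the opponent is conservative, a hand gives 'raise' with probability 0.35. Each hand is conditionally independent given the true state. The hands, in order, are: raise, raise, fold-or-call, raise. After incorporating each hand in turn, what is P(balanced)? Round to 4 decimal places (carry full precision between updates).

After 'raise': normaliser = 0.85·0.4500 + 0.45·0.2500 + 0.35·0.3000; P(aggressive) ≈ 0.6375, P(balanced) ≈ 0.1875, P(conservative) ≈ 0.1750
After 'raise': normaliser = 0.85·0.6375 + 0.45·0.1875 + 0.35·0.1750; P(aggressive) ≈ 0.7882, P(balanced) ≈ 0.1227, P(conservative) ≈ 0.0891
After 'fold-or-call': normaliser = 0.15·0.7882 + 0.55·0.1227 + 0.65·0.0891; P(aggressive) ≈ 0.4853, P(balanced) ≈ 0.2771, P(conservative) ≈ 0.2377
After 'raise': normaliser = 0.85·0.4853 + 0.45·0.2771 + 0.35·0.2377; P(aggressive) ≈ 0.6649, P(balanced) ≈ 0.2010, P(conservative) ≈ 0.1341

0.2010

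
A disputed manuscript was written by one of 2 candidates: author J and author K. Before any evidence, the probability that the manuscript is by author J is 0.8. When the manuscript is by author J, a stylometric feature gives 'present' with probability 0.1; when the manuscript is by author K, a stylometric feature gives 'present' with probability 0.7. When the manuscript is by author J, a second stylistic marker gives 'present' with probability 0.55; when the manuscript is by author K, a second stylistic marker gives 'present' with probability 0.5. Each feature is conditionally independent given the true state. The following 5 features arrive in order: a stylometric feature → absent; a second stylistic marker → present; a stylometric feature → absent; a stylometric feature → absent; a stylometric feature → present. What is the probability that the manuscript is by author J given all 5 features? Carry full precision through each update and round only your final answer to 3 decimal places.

After a stylometric feature='absent': P(author J) = 0.9·0.8000 / (0.9·0.8000 + 0.3·0.2000) ≈ 0.9231
After a second stylistic marker='present': P(author J) = 0.55·0.9231 / (0.55·0.9231 + 0.5·0.0769) ≈ 0.9296
After a stylometric feature='absent': P(author J) = 0.9·0.9296 / (0.9·0.9296 + 0.3·0.0704) ≈ 0.9754
After a stylometric feature='absent': P(author J) = 0.9·0.9754 / (0.9·0.9754 + 0.3·0.0246) ≈ 0.9917
After a stylometric feature='present': P(author J) = 0.1·0.9917 / (0.1·0.9917 + 0.7·0.0083) ≈ 0.9444

0.944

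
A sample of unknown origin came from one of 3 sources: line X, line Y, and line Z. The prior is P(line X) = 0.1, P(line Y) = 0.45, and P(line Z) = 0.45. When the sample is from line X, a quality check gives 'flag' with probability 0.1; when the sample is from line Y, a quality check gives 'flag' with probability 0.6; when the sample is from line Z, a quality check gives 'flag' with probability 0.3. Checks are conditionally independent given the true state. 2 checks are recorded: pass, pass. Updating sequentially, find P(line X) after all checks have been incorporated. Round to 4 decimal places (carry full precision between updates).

0.2169

After 'pass': normaliser = 0.9·0.1000 + 0.4·0.4500 + 0.7·0.4500; P(line X) ≈ 0.1538, P(line Y) ≈ 0.3077, P(line Z) ≈ 0.5385
After 'pass': normaliser = 0.9·0.1538 + 0.4·0.3077 + 0.7·0.5385; P(line X) ≈ 0.2169, P(line Y) ≈ 0.1928, P(line Z) ≈ 0.5904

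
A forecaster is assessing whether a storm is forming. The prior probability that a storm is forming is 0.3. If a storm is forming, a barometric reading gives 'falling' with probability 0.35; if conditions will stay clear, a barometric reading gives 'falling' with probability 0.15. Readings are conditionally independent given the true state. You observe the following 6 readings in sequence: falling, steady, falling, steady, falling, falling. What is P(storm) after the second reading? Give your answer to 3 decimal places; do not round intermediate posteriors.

Each posterior becomes the prior for the next update.
After 'falling': P(storm) = 0.35·0.3000 / (0.35·0.3000 + 0.15·0.7000) ≈ 0.5000
After 'steady': P(storm) = 0.65·0.5000 / (0.65·0.5000 + 0.85·0.5000) ≈ 0.4333

0.433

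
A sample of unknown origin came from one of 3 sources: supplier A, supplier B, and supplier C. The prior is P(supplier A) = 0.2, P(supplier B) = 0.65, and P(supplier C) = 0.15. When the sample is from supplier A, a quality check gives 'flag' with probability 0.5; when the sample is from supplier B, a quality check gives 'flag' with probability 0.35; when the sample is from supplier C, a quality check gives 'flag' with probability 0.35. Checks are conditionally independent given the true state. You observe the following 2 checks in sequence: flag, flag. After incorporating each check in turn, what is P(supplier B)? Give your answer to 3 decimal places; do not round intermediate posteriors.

0.538

After 'flag': normaliser = 0.5·0.2000 + 0.35·0.6500 + 0.35·0.1500; P(supplier A) ≈ 0.2632, P(supplier B) ≈ 0.5987, P(supplier C) ≈ 0.1382
After 'flag': normaliser = 0.5·0.2632 + 0.35·0.5987 + 0.35·0.1382; P(supplier A) ≈ 0.3378, P(supplier B) ≈ 0.5380, P(supplier C) ≈ 0.1242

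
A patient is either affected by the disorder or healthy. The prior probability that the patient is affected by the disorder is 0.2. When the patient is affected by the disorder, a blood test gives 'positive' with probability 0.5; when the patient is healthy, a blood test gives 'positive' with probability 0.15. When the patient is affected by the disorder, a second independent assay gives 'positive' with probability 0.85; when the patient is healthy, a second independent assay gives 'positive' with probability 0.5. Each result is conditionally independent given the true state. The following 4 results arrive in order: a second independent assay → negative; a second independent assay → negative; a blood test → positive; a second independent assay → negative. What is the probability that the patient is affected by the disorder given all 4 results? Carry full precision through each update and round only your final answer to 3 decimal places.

0.022

After a second independent assay='negative': P(affected) = 0.15·0.2000 / (0.15·0.2000 + 0.5·0.8000) ≈ 0.0698
After a second independent assay='negative': P(affected) = 0.15·0.0698 / (0.15·0.0698 + 0.5·0.9302) ≈ 0.0220
After a blood test='positive': P(affected) = 0.5·0.0220 / (0.5·0.0220 + 0.15·0.9780) ≈ 0.0698
After a second independent assay='negative': P(affected) = 0.15·0.0698 / (0.15·0.0698 + 0.5·0.9302) ≈ 0.0220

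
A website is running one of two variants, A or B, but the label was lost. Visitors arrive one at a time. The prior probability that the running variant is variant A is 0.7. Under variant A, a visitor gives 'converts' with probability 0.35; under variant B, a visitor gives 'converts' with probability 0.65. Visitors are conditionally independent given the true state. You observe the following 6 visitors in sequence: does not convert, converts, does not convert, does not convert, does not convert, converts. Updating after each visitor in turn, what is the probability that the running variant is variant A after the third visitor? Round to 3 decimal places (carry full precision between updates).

0.813

After 'does not convert': P(A) = 0.65·0.7000 / (0.65·0.7000 + 0.35·0.3000) ≈ 0.8125
After 'converts': P(A) = 0.35·0.8125 / (0.35·0.8125 + 0.65·0.1875) ≈ 0.7000
After 'does not convert': P(A) = 0.65·0.7000 / (0.65·0.7000 + 0.35·0.3000) ≈ 0.8125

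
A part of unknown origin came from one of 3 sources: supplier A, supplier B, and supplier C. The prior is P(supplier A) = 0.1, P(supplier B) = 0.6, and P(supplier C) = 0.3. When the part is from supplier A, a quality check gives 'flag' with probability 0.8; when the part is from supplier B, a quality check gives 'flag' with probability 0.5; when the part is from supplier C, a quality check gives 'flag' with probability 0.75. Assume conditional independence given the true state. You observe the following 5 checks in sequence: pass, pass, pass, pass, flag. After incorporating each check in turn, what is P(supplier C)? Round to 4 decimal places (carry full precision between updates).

0.0445

After 'pass': normaliser = 0.2·0.1000 + 0.5·0.6000 + 0.25·0.3000; P(supplier A) ≈ 0.0506, P(supplier B) ≈ 0.7595, P(supplier C) ≈ 0.1899
After 'pass': normaliser = 0.2·0.0506 + 0.5·0.7595 + 0.25·0.1899; P(supplier A) ≈ 0.0232, P(supplier B) ≈ 0.8683, P(supplier C) ≈ 0.1085
After 'pass': normaliser = 0.2·0.0232 + 0.5·0.8683 + 0.25·0.1085; P(supplier A) ≈ 0.0099, P(supplier B) ≈ 0.9318, P(supplier C) ≈ 0.0582
After 'pass': normaliser = 0.2·0.0099 + 0.5·0.9318 + 0.25·0.0582; P(supplier A) ≈ 0.0041, P(supplier B) ≈ 0.9657, P(supplier C) ≈ 0.0302
After 'flag': normaliser = 0.8·0.0041 + 0.5·0.9657 + 0.75·0.0302; P(supplier A) ≈ 0.0065, P(supplier B) ≈ 0.9490, P(supplier C) ≈ 0.0445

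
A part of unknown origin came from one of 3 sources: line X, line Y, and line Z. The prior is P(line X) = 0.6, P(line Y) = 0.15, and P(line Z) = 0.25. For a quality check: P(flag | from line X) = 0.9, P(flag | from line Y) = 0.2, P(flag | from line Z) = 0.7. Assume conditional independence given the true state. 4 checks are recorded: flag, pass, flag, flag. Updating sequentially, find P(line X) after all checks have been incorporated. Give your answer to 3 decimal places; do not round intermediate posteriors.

0.621

After 'flag': normaliser = 0.9·0.6000 + 0.2·0.1500 + 0.7·0.2500; P(line X) ≈ 0.7248, P(line Y) ≈ 0.0403, P(line Z) ≈ 0.2349
After 'pass': normaliser = 0.1·0.7248 + 0.8·0.0403 + 0.3·0.2349; P(line X) ≈ 0.4138, P(line Y) ≈ 0.1839, P(line Z) ≈ 0.4023
After 'flag': normaliser = 0.9·0.4138 + 0.2·0.1839 + 0.7·0.4023; P(line X) ≈ 0.5391, P(line Y) ≈ 0.0532, P(line Z) ≈ 0.4077
After 'flag': normaliser = 0.9·0.5391 + 0.2·0.0532 + 0.7·0.4077; P(line X) ≈ 0.6211, P(line Y) ≈ 0.0136, P(line Z) ≈ 0.3653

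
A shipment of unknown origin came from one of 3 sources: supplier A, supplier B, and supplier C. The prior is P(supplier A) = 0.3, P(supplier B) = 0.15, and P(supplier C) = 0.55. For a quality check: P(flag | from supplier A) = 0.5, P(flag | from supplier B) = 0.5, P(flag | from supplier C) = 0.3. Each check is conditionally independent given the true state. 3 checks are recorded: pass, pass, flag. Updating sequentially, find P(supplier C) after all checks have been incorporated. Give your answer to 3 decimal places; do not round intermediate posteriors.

Each posterior becomes the prior for the next update.
After 'pass': normaliser = 0.5·0.3000 + 0.5·0.1500 + 0.7·0.5500; P(supplier A) ≈ 0.2459, P(supplier B) ≈ 0.1230, P(supplier C) ≈ 0.6311
After 'pass': normaliser = 0.5·0.2459 + 0.5·0.1230 + 0.7·0.6311; P(supplier A) ≈ 0.1963, P(supplier B) ≈ 0.0982, P(supplier C) ≈ 0.7055
After 'flag': normaliser = 0.5·0.1963 + 0.5·0.0982 + 0.3·0.7055; P(supplier A) ≈ 0.2735, P(supplier B) ≈ 0.1368, P(supplier C) ≈ 0.5897

0.590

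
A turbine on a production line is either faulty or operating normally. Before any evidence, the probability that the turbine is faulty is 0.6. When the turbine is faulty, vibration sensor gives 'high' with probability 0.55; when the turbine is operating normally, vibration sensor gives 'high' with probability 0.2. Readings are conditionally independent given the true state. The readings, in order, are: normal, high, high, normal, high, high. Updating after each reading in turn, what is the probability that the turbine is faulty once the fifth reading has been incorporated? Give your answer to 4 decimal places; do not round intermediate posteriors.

After 'normal': P(faulty) = 0.45·0.6000 / (0.45·0.6000 + 0.8·0.4000) ≈ 0.4576
After 'high': P(faulty) = 0.55·0.4576 / (0.55·0.4576 + 0.2·0.5424) ≈ 0.6988
After 'high': P(faulty) = 0.55·0.6988 / (0.55·0.6988 + 0.2·0.3012) ≈ 0.8645
After 'normal': P(faulty) = 0.45·0.8645 / (0.45·0.8645 + 0.8·0.1355) ≈ 0.7821
After 'high': P(faulty) = 0.55·0.7821 / (0.55·0.7821 + 0.2·0.2179) ≈ 0.9080

0.9080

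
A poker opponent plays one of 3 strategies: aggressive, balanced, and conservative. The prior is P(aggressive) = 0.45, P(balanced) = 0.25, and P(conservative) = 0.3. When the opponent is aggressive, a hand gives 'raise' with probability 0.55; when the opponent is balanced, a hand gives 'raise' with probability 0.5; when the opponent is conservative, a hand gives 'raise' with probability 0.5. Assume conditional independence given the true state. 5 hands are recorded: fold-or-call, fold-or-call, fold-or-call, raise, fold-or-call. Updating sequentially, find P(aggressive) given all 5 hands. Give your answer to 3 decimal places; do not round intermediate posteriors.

0.371

Each posterior becomes the prior for the next update.
After 'fold-or-call': normaliser = 0.45·0.4500 + 0.5·0.2500 + 0.5·0.3000; P(aggressive) ≈ 0.4241, P(balanced) ≈ 0.2618, P(conservative) ≈ 0.3141
After 'fold-or-call': normaliser = 0.45·0.4241 + 0.5·0.2618 + 0.5·0.3141; P(aggressive) ≈ 0.3986, P(balanced) ≈ 0.2734, P(conservative) ≈ 0.3280
After 'fold-or-call': normaliser = 0.45·0.3986 + 0.5·0.2734 + 0.5·0.3280; P(aggressive) ≈ 0.3736, P(balanced) ≈ 0.2847, P(conservative) ≈ 0.3417
After 'raise': normaliser = 0.55·0.3736 + 0.5·0.2847 + 0.5·0.3417; P(aggressive) ≈ 0.3962, P(balanced) ≈ 0.2745, P(conservative) ≈ 0.3294
After 'fold-or-call': normaliser = 0.45·0.3962 + 0.5·0.2745 + 0.5·0.3294; P(aggressive) ≈ 0.3713, P(balanced) ≈ 0.2858, P(conservative) ≈ 0.3429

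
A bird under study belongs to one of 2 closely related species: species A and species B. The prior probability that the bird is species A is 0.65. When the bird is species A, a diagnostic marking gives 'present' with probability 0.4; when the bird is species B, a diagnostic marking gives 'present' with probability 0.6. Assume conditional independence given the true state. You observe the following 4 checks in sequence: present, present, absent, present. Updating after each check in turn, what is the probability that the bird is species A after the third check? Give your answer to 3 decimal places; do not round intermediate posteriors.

After 'present': P(species A) = 0.4·0.6500 / (0.4·0.6500 + 0.6·0.3500) ≈ 0.5532
After 'present': P(species A) = 0.4·0.5532 / (0.4·0.5532 + 0.6·0.4468) ≈ 0.4522
After 'absent': P(species A) = 0.6·0.4522 / (0.6·0.4522 + 0.4·0.5478) ≈ 0.5532

0.553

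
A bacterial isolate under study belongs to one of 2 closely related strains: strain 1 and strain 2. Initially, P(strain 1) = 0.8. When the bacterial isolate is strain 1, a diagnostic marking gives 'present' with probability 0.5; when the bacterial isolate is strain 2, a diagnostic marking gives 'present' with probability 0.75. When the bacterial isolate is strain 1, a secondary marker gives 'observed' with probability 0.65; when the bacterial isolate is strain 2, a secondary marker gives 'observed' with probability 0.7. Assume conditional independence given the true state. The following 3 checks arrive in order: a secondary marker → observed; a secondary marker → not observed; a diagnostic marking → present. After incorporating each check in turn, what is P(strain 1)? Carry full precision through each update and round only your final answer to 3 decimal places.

Apply Bayes' rule sequentially, carrying P(strain 1) forward.
After a secondary marker='observed': P(strain 1) = 0.65·0.8000 / (0.65·0.8000 + 0.7·0.2000) ≈ 0.7879
After a secondary marker='not observed': P(strain 1) = 0.35·0.7879 / (0.35·0.7879 + 0.3·0.2121) ≈ 0.8125
After a diagnostic marking='present': P(strain 1) = 0.5·0.8125 / (0.5·0.8125 + 0.75·0.1875) ≈ 0.7429

0.743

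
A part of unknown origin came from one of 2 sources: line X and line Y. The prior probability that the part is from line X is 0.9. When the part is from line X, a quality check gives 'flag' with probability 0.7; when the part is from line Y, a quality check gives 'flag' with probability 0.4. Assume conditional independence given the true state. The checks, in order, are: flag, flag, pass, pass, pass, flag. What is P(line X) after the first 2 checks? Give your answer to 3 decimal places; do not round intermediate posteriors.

Apply Bayes' rule sequentially, carrying P(line X) forward.
After 'flag': P(line X) = 0.7·0.9000 / (0.7·0.9000 + 0.4·0.1000) ≈ 0.9403
After 'flag': P(line X) = 0.7·0.9403 / (0.7·0.9403 + 0.4·0.0597) ≈ 0.9650

0.965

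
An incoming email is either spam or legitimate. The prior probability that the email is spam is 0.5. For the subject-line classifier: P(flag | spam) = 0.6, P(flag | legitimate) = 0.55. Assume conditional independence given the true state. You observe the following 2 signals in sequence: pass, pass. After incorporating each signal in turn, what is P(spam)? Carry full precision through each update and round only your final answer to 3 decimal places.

After 'pass': P(spam) = 0.4·0.5000 / (0.4·0.5000 + 0.45·0.5000) ≈ 0.4706
After 'pass': P(spam) = 0.4·0.4706 / (0.4·0.4706 + 0.45·0.5294) ≈ 0.4414

0.441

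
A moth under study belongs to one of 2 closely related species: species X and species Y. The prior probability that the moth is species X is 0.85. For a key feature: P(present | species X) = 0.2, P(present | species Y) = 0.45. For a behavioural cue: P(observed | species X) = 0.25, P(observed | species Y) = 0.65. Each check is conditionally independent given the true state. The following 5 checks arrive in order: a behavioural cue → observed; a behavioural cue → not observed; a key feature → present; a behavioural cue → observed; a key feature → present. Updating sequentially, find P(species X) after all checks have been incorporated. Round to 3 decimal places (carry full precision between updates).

0.262

Apply Bayes' rule sequentially, carrying P(species X) forward.
After a behavioural cue='observed': P(species X) = 0.25·0.8500 / (0.25·0.8500 + 0.65·0.1500) ≈ 0.6855
After a behavioural cue='not observed': P(species X) = 0.75·0.6855 / (0.75·0.6855 + 0.35·0.3145) ≈ 0.8236
After a key feature='present': P(species X) = 0.2·0.8236 / (0.2·0.8236 + 0.45·0.1764) ≈ 0.6749
After a behavioural cue='observed': P(species X) = 0.25·0.6749 / (0.25·0.6749 + 0.65·0.3251) ≈ 0.4439
After a key feature='present': P(species X) = 0.2·0.4439 / (0.2·0.4439 + 0.45·0.5561) ≈ 0.2619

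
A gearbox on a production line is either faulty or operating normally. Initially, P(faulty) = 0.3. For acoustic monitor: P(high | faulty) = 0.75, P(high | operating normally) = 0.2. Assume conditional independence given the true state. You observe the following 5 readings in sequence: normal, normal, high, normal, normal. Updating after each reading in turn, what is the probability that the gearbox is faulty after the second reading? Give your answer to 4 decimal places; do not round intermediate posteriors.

After 'normal': P(faulty) = 0.25·0.3000 / (0.25·0.3000 + 0.8·0.7000) ≈ 0.1181
After 'normal': P(faulty) = 0.25·0.1181 / (0.25·0.1181 + 0.8·0.8819) ≈ 0.0402

0.0402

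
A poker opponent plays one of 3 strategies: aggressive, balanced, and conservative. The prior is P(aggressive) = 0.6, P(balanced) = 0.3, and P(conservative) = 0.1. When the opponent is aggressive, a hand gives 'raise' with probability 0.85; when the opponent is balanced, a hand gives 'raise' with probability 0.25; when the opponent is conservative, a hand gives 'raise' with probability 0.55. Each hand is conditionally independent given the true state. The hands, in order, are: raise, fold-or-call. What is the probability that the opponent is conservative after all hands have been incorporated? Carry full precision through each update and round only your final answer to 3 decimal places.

0.157

After 'raise': normaliser = 0.85·0.6000 + 0.25·0.3000 + 0.55·0.1000; P(aggressive) ≈ 0.7969, P(balanced) ≈ 0.1172, P(conservative) ≈ 0.0859
After 'fold-or-call': normaliser = 0.15·0.7969 + 0.75·0.1172 + 0.45·0.0859; P(aggressive) ≈ 0.4857, P(balanced) ≈ 0.3571, P(conservative) ≈ 0.1571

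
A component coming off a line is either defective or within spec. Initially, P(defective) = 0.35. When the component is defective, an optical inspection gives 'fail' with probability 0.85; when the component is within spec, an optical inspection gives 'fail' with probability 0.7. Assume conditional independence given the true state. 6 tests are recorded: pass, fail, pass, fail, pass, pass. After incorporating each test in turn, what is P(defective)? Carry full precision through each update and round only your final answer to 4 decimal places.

After 'pass': P(defective) = 0.15·0.3500 / (0.15·0.3500 + 0.3·0.6500) ≈ 0.2121
After 'fail': P(defective) = 0.85·0.2121 / (0.85·0.2121 + 0.7·0.7879) ≈ 0.2464
After 'pass': P(defective) = 0.15·0.2464 / (0.15·0.2464 + 0.3·0.7536) ≈ 0.1405
After 'fail': P(defective) = 0.85·0.1405 / (0.85·0.1405 + 0.7·0.8595) ≈ 0.1656
After 'pass': P(defective) = 0.15·0.1656 / (0.15·0.1656 + 0.3·0.8344) ≈ 0.0903
After 'pass': P(defective) = 0.15·0.0903 / (0.15·0.0903 + 0.3·0.9097) ≈ 0.0473

0.0473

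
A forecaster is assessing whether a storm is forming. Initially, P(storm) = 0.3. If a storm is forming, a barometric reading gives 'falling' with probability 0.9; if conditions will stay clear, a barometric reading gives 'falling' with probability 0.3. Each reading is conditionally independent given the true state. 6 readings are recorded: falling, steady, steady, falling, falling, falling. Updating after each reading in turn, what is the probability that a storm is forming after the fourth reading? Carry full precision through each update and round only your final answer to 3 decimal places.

After 'falling': P(storm) = 0.9·0.3000 / (0.9·0.3000 + 0.3·0.7000) ≈ 0.5625
After 'steady': P(storm) = 0.1·0.5625 / (0.1·0.5625 + 0.7·0.4375) ≈ 0.1552
After 'steady': P(storm) = 0.1·0.1552 / (0.1·0.1552 + 0.7·0.8448) ≈ 0.0256
After 'falling': P(storm) = 0.9·0.0256 / (0.9·0.0256 + 0.3·0.9744) ≈ 0.0730

0.073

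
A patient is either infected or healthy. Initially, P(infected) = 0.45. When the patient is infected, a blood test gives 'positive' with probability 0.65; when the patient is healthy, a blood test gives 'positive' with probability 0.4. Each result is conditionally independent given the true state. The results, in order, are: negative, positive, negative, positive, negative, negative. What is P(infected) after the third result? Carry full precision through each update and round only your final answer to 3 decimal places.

0.311

Each posterior becomes the prior for the next update.
After 'negative': P(infected) = 0.35·0.4500 / (0.35·0.4500 + 0.6·0.5500) ≈ 0.3231
After 'positive': P(infected) = 0.65·0.3231 / (0.65·0.3231 + 0.4·0.6769) ≈ 0.4368
After 'negative': P(infected) = 0.35·0.4368 / (0.35·0.4368 + 0.6·0.5632) ≈ 0.3115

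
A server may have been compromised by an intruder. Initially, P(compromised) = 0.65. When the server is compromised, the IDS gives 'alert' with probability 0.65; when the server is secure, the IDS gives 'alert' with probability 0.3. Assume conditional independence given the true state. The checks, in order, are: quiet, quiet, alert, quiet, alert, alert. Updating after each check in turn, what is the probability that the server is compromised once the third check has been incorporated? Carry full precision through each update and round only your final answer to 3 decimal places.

Each posterior becomes the prior for the next update.
After 'quiet': P(compromised) = 0.35·0.6500 / (0.35·0.6500 + 0.7·0.3500) ≈ 0.4815
After 'quiet': P(compromised) = 0.35·0.4815 / (0.35·0.4815 + 0.7·0.5185) ≈ 0.3171
After 'alert': P(compromised) = 0.65·0.3171 / (0.65·0.3171 + 0.3·0.6829) ≈ 0.5015

0.501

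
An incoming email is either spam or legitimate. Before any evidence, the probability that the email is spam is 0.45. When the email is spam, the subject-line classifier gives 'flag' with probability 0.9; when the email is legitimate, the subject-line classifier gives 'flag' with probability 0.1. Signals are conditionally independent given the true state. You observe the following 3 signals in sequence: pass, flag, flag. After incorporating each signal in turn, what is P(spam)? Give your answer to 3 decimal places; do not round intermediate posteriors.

Each posterior becomes the prior for the next update.
After 'pass': P(spam) = 0.1·0.4500 / (0.1·0.4500 + 0.9·0.5500) ≈ 0.0833
After 'flag': P(spam) = 0.9·0.0833 / (0.9·0.0833 + 0.1·0.9167) ≈ 0.4500
After 'flag': P(spam) = 0.9·0.4500 / (0.9·0.4500 + 0.1·0.5500) ≈ 0.8804

0.880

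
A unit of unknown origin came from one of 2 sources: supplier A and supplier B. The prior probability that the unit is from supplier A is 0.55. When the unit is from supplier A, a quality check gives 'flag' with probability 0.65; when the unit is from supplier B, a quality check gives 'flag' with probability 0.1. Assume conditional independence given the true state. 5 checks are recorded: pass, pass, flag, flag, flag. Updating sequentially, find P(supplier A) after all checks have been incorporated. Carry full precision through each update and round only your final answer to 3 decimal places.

0.981

After 'pass': P(supplier A) = 0.35·0.5500 / (0.35·0.5500 + 0.9·0.4500) ≈ 0.3222
After 'pass': P(supplier A) = 0.35·0.3222 / (0.35·0.3222 + 0.9·0.6778) ≈ 0.1560
After 'flag': P(supplier A) = 0.65·0.1560 / (0.65·0.1560 + 0.1·0.8440) ≈ 0.5458
After 'flag': P(supplier A) = 0.65·0.5458 / (0.65·0.5458 + 0.1·0.4542) ≈ 0.8865
After 'flag': P(supplier A) = 0.65·0.8865 / (0.65·0.8865 + 0.1·0.1135) ≈ 0.9807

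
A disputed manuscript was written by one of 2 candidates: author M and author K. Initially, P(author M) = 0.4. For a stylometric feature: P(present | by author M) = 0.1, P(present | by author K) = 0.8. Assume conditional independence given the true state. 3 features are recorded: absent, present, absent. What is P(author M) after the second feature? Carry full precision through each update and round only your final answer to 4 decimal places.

0.2727

After 'absent': P(author M) = 0.9·0.4000 / (0.9·0.4000 + 0.2·0.6000) ≈ 0.7500
After 'present': P(author M) = 0.1·0.7500 / (0.1·0.7500 + 0.8·0.2500) ≈ 0.2727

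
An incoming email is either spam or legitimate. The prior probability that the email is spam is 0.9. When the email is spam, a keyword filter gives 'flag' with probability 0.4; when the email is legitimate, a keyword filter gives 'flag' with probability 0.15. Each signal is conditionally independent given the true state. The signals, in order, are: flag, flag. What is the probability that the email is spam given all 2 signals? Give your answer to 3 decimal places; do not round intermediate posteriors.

0.985

After 'flag': P(spam) = 0.4·0.9000 / (0.4·0.9000 + 0.15·0.1000) ≈ 0.9600
After 'flag': P(spam) = 0.4·0.9600 / (0.4·0.9600 + 0.15·0.0400) ≈ 0.9846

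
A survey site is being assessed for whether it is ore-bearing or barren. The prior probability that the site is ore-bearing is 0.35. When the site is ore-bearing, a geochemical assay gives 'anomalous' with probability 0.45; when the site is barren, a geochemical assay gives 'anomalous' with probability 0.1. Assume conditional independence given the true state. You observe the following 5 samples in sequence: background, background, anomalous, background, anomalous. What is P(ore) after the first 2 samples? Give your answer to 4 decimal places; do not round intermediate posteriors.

0.1674

After 'background': P(ore) = 0.55·0.3500 / (0.55·0.3500 + 0.9·0.6500) ≈ 0.2476
After 'background': P(ore) = 0.55·0.2476 / (0.55·0.2476 + 0.9·0.7524) ≈ 0.1674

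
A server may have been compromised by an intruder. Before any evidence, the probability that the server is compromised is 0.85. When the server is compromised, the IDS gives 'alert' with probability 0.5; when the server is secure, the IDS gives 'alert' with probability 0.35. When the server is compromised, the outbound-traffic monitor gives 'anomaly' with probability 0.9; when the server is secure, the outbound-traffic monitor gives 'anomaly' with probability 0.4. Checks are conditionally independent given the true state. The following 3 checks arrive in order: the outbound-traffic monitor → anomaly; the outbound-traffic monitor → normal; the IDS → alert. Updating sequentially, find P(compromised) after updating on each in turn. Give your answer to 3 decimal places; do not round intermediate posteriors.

0.752

Apply Bayes' rule sequentially, carrying P(compromised) forward.
After the outbound-traffic monitor='anomaly': P(compromised) = 0.9·0.8500 / (0.9·0.8500 + 0.4·0.1500) ≈ 0.9273
After the outbound-traffic monitor='normal': P(compromised) = 0.1·0.9273 / (0.1·0.9273 + 0.6·0.0727) ≈ 0.6800
After the IDS='alert': P(compromised) = 0.5·0.6800 / (0.5·0.6800 + 0.35·0.3200) ≈ 0.7522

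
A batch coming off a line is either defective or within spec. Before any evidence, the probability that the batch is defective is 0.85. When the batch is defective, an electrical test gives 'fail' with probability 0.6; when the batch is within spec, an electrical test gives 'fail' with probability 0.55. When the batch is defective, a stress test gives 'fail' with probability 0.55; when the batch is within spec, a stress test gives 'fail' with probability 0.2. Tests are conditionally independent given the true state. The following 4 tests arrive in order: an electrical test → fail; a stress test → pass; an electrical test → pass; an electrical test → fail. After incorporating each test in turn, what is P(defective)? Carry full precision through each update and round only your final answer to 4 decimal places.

0.7713

After an electrical test='fail': P(defective) = 0.6·0.8500 / (0.6·0.8500 + 0.55·0.1500) ≈ 0.8608
After a stress test='pass': P(defective) = 0.45·0.8608 / (0.45·0.8608 + 0.8·0.1392) ≈ 0.7766
After an electrical test='pass': P(defective) = 0.4·0.7766 / (0.4·0.7766 + 0.45·0.2234) ≈ 0.7556
After an electrical test='fail': P(defective) = 0.6·0.7556 / (0.6·0.7556 + 0.55·0.2444) ≈ 0.7713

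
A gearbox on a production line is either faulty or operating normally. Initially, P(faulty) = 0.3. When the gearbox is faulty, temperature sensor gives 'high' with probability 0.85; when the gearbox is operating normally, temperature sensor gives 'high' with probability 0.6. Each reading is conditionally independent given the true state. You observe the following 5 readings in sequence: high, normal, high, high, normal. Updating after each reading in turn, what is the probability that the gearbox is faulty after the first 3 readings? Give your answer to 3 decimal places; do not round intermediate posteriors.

0.244

After 'high': P(faulty) = 0.85·0.3000 / (0.85·0.3000 + 0.6·0.7000) ≈ 0.3778
After 'normal': P(faulty) = 0.15·0.3778 / (0.15·0.3778 + 0.4·0.6222) ≈ 0.1855
After 'high': P(faulty) = 0.85·0.1855 / (0.85·0.1855 + 0.6·0.8145) ≈ 0.2439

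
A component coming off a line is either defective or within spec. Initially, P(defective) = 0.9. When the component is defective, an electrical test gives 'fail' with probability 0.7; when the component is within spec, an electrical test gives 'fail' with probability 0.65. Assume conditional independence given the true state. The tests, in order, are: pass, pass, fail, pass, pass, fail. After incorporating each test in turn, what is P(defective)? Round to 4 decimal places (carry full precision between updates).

After 'pass': P(defective) = 0.3·0.9000 / (0.3·0.9000 + 0.35·0.1000) ≈ 0.8852
After 'pass': P(defective) = 0.3·0.8852 / (0.3·0.8852 + 0.35·0.1148) ≈ 0.8686
After 'fail': P(defective) = 0.7·0.8686 / (0.7·0.8686 + 0.65·0.1314) ≈ 0.8769
After 'pass': P(defective) = 0.3·0.8769 / (0.3·0.8769 + 0.35·0.1231) ≈ 0.8592
After 'pass': P(defective) = 0.3·0.8592 / (0.3·0.8592 + 0.35·0.1408) ≈ 0.8395
After 'fail': P(defective) = 0.7·0.8395 / (0.7·0.8395 + 0.65·0.1605) ≈ 0.8493

0.8493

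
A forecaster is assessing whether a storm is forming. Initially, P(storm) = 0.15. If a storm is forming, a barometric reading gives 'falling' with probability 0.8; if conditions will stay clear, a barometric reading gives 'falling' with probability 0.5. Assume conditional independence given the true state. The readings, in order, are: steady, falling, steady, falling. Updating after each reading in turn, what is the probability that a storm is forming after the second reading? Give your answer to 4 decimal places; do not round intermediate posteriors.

After 'steady': P(storm) = 0.2·0.1500 / (0.2·0.1500 + 0.5·0.8500) ≈ 0.0659
After 'falling': P(storm) = 0.8·0.0659 / (0.8·0.0659 + 0.5·0.9341) ≈ 0.1015

0.1015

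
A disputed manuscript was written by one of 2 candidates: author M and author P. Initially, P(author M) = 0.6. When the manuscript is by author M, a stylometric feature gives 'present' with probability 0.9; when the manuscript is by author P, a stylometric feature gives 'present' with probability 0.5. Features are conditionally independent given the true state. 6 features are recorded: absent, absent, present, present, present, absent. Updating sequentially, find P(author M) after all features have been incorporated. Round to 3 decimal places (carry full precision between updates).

Each posterior becomes the prior for the next update.
After 'absent': P(author M) = 0.1·0.6000 / (0.1·0.6000 + 0.5·0.4000) ≈ 0.2308
After 'absent': P(author M) = 0.1·0.2308 / (0.1·0.2308 + 0.5·0.7692) ≈ 0.0566
After 'present': P(author M) = 0.9·0.0566 / (0.9·0.0566 + 0.5·0.9434) ≈ 0.0975
After 'present': P(author M) = 0.9·0.0975 / (0.9·0.0975 + 0.5·0.9025) ≈ 0.1628
After 'present': P(author M) = 0.9·0.1628 / (0.9·0.1628 + 0.5·0.8372) ≈ 0.2592
After 'absent': P(author M) = 0.1·0.2592 / (0.1·0.2592 + 0.5·0.7408) ≈ 0.0654

0.065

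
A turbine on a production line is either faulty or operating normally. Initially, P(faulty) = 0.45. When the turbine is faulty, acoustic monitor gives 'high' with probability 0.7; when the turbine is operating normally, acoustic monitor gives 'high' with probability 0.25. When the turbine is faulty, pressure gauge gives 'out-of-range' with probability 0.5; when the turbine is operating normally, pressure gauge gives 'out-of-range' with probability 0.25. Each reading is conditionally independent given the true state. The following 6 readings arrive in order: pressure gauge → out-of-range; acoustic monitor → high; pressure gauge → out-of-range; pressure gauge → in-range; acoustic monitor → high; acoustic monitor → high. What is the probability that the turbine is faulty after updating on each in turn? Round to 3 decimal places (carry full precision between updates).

0.980

After pressure gauge='out-of-range': P(faulty) = 0.5·0.4500 / (0.5·0.4500 + 0.25·0.5500) ≈ 0.6207
After acoustic monitor='high': P(faulty) = 0.7·0.6207 / (0.7·0.6207 + 0.25·0.3793) ≈ 0.8208
After pressure gauge='out-of-range': P(faulty) = 0.5·0.8208 / (0.5·0.8208 + 0.25·0.1792) ≈ 0.9016
After pressure gauge='in-range': P(faulty) = 0.5·0.9016 / (0.5·0.9016 + 0.75·0.0984) ≈ 0.8593
After acoustic monitor='high': P(faulty) = 0.7·0.8593 / (0.7·0.8593 + 0.25·0.1407) ≈ 0.9448
After acoustic monitor='high': P(faulty) = 0.7·0.9448 / (0.7·0.9448 + 0.25·0.0552) ≈ 0.9795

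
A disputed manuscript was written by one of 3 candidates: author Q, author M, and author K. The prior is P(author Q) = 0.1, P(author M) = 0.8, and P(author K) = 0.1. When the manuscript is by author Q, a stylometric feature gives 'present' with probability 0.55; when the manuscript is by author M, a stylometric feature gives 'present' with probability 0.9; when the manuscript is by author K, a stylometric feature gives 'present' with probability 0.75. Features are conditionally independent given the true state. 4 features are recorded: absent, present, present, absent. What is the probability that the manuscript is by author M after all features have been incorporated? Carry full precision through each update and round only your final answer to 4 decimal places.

0.4020

After 'absent': normaliser = 0.45·0.1000 + 0.1·0.8000 + 0.25·0.1000; P(author Q) ≈ 0.3000, P(author M) ≈ 0.5333, P(author K) ≈ 0.1667
After 'present': normaliser = 0.55·0.3000 + 0.9·0.5333 + 0.75·0.1667; P(author Q) ≈ 0.2143, P(author M) ≈ 0.6234, P(author K) ≈ 0.1623
After 'present': normaliser = 0.55·0.2143 + 0.9·0.6234 + 0.75·0.1623; P(author Q) ≈ 0.1472, P(author M) ≈ 0.7007, P(author K) ≈ 0.1521
After 'absent': normaliser = 0.45·0.1472 + 0.1·0.7007 + 0.25·0.1521; P(author Q) ≈ 0.3800, P(author M) ≈ 0.4020, P(author K) ≈ 0.2181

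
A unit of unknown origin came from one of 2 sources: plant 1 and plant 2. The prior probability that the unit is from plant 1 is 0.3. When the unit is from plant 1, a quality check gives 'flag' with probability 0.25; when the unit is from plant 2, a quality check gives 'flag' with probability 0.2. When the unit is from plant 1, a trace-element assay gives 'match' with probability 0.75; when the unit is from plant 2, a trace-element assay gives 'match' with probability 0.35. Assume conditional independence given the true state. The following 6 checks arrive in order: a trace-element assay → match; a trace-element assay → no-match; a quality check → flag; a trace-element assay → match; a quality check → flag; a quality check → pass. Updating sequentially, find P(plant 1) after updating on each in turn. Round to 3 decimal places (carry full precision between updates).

Each posterior becomes the prior for the next update.
After a trace-element assay='match': P(plant 1) = 0.75·0.3000 / (0.75·0.3000 + 0.35·0.7000) ≈ 0.4787
After a trace-element assay='no-match': P(plant 1) = 0.25·0.4787 / (0.25·0.4787 + 0.65·0.5213) ≈ 0.2610
After a quality check='flag': P(plant 1) = 0.25·0.2610 / (0.25·0.2610 + 0.2·0.7390) ≈ 0.3063
After a trace-element assay='match': P(plant 1) = 0.75·0.3063 / (0.75·0.3063 + 0.35·0.6937) ≈ 0.4862
After a quality check='flag': P(plant 1) = 0.25·0.4862 / (0.25·0.4862 + 0.2·0.5138) ≈ 0.5418
After a quality check='pass': P(plant 1) = 0.75·0.5418 / (0.75·0.5418 + 0.8·0.4582) ≈ 0.5258

0.526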